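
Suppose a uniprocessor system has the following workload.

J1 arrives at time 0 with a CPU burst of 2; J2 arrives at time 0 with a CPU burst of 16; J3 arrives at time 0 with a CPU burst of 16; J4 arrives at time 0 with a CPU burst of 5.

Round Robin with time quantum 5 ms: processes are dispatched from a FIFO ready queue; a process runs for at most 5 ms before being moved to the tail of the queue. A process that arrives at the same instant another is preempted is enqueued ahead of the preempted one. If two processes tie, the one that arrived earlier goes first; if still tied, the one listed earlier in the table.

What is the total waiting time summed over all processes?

Schedule: | J1 0-2 | J2 2-7 | J3 7-12 | J4 12-17 | J2 17-22 | J3 22-27 | J2 27-32 | J3 32-37 | J2 37-38 | J3 38-39 |
Completion: J1=2  J2=38  J3=39  J4=17
Turnaround (C−A): J1=2  J2=38  J3=39  J4=17
Waiting = turnaround − burst: J1=0, J2=22, J3=23, J4=12
Total waiting = 0 + 22 + 23 + 12 = 57

57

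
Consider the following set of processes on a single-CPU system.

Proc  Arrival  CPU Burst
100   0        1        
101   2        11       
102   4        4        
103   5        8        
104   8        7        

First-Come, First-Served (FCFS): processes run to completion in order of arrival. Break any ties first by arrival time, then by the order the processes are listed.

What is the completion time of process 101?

Timeline: | 100 0-1 | idle 1-2 | 101 2-13 | 102 13-17 | 103 17-25 | 104 25-32 |
Completion: 100=1  101=13  102=17  103=25  104=32
Turnaround (C−A): 100=1  101=11  102=13  103=20  104=24

13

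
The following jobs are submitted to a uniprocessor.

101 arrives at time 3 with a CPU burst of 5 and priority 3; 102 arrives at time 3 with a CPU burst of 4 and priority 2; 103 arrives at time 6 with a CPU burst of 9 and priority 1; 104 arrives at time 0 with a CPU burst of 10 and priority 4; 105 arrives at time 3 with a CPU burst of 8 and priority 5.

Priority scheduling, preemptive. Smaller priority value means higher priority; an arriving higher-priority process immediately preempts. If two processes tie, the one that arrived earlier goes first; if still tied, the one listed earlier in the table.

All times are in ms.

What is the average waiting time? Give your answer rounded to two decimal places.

Timeline: | 104 0-3 | 102 3-6 | 103 6-15 | 102 15-16 | 101 16-21 | 104 21-28 | 105 28-36 |
Completion: 101=21  102=16  103=15  104=28  105=36
Waiting times: 101=13, 102=9, 103=0, 104=18, 105=25
Average waiting = (13+9+0+18+25) / 5 = 65/5 = 13.00

13.00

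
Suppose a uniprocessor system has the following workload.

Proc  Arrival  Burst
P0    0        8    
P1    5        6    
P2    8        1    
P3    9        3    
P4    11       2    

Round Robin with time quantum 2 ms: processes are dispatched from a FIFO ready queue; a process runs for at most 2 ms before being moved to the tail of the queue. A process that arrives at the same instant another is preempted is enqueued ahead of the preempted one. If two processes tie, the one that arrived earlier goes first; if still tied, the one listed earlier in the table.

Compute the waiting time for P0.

Timeline: | P0 0-6 | P1 6-8 | P0 8-10 | P2 10-11 | P1 11-13 | P3 13-15 | P4 15-17 | P1 17-19 | P3 19-20 |
Completion: P0=10  P1=19  P2=11  P3=20  P4=17
Turnaround (C−A): P0=10  P1=14  P2=3  P3=11  P4=6
Waiting(P0) = turnaround − burst = 10 − 8 = 2

2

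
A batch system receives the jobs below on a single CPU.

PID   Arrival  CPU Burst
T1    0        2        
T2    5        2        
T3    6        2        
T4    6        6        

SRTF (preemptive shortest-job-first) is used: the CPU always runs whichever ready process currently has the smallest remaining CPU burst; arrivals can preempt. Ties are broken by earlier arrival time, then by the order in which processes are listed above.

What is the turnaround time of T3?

Timeline: | T1 0-2 | idle 2-5 | T2 5-7 | T3 7-9 | T4 9-15 |
Completion: T1=2  T2=7  T3=9  T4=15
Turnaround (C−A): T1=2  T2=2  T3=3  T4=9
Turnaround(T3) = completion − arrival = 9 − 6 = 3

3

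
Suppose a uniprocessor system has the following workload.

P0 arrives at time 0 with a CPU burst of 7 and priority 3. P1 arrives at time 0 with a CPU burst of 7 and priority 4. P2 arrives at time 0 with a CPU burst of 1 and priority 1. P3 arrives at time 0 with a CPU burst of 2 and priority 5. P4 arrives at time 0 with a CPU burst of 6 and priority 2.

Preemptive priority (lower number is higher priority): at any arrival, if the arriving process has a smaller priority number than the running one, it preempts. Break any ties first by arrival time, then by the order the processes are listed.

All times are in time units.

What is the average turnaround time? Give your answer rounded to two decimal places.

Schedule: | P2 0-1 | P4 1-7 | P0 7-14 | P1 14-21 | P3 21-23 |
Completion: P0=14  P1=21  P2=1  P3=23  P4=7
Turnaround (C−A): P0=14  P1=21  P2=1  P3=23  P4=7
Turnaround times: P0=14, P1=21, P2=1, P3=23, P4=7
Average turnaround = (14+21+1+23+7) / 5 = 66/5 = 13.20

13.20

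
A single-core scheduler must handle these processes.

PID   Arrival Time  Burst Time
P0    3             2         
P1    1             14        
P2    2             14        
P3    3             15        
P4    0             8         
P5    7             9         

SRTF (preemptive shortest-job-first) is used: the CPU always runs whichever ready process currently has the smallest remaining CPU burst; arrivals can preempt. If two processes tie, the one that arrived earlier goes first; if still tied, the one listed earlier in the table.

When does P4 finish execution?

Timeline: | P4 0-3 | P0 3-5 | P4 5-10 | P5 10-19 | P1 19-33 | P2 33-47 | P3 47-62 |
Completion: P0=5  P1=33  P2=47  P3=62  P4=10  P5=19
Turnaround (C−A): P0=2  P1=32  P2=45  P3=59  P4=10  P5=12

10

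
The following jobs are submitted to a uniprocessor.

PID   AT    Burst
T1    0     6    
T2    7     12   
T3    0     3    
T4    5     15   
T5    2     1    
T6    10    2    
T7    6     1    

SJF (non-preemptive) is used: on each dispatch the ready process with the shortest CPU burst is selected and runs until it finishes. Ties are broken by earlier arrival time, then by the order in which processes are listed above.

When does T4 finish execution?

40

Schedule: | T3 0-3 | T5 3-4 | T1 4-10 | T7 10-11 | T6 11-13 | T2 13-25 | T4 25-40 |
Completion: T1=10  T2=25  T3=3  T4=40  T5=4  T6=13  T7=11
Turnaround (C−A): T1=10  T2=18  T3=3  T4=35  T5=2  T6=3  T7=5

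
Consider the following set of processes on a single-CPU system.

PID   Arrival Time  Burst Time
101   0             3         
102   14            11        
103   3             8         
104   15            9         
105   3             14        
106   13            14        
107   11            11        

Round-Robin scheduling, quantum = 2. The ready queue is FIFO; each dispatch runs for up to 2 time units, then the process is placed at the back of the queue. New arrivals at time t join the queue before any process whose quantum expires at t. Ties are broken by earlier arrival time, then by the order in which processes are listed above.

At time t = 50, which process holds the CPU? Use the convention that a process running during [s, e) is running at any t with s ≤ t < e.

Gantt: | 101 0-3 | 103 3-5 | 105 5-7 | 103 7-9 | 105 9-11 | 103 11-13 | 107 13-15 | 105 15-17 | 106 17-19 | 103 19-21 | 102 21-23 | 104 23-25 | 107 25-27 | 105 27-29 | 106 29-31 | 102 31-33 | 104 33-35 | 107 35-37 | 105 37-39 | 106 39-41 | 102 41-43 | 104 43-45 | 107 45-47 | 105 47-49 | 106 49-51 | 102 51-53 | 104 53-55 | 107 55-57 | 105 57-59 | 106 59-61 | 102 61-63 | 104 63-64 | 107 64-65 | 106 65-67 | 102 67-68 | 106 68-70 |
Completion: 101=3  102=68  103=21  104=64  105=59  106=70  107=65
Turnaround (C−A): 101=3  102=54  103=18  104=49  105=56  106=57  107=54

106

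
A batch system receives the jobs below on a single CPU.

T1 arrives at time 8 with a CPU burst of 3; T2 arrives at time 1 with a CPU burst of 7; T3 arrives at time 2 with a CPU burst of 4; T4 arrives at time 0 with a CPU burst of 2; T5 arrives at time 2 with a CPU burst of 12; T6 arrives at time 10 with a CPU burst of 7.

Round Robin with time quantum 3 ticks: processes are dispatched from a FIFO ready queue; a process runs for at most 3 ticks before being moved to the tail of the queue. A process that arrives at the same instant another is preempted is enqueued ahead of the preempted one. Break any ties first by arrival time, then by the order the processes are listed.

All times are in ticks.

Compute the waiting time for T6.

15

Schedule: | T4 0-2 | T2 2-5 | T3 5-8 | T5 8-11 | T2 11-14 | T1 14-17 | T3 17-18 | T6 18-21 | T5 21-24 | T2 24-25 | T6 25-28 | T5 28-31 | T6 31-32 | T5 32-35 |
Completion: T1=17  T2=25  T3=18  T4=2  T5=35  T6=32
Waiting(T6) = turnaround − burst = 22 − 7 = 15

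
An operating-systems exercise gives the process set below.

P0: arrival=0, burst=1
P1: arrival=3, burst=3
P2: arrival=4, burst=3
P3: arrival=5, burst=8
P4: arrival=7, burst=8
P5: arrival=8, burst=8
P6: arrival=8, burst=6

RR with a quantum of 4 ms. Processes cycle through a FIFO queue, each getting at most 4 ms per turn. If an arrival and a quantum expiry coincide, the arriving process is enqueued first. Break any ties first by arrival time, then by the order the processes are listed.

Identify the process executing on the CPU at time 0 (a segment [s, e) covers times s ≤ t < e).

P0

Timeline: | P0 0-1 | idle 1-3 | P1 3-6 | P2 6-9 | P3 9-13 | P4 13-17 | P5 17-21 | P6 21-25 | P3 25-29 | P4 29-33 | P5 33-37 | P6 37-39 |
Completion: P0=1  P1=6  P2=9  P3=29  P4=33  P5=37  P6=39
Turnaround (C−A): P0=1  P1=3  P2=5  P3=24  P4=26  P5=29  P6=31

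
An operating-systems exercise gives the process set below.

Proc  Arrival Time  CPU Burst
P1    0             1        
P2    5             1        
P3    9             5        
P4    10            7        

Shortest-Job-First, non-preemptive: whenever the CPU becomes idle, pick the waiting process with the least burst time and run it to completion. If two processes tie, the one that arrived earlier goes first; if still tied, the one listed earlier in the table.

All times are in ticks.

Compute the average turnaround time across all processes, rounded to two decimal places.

4.50

Gantt: | P1 0-1 | idle 1-5 | P2 5-6 | idle 6-9 | P3 9-14 | P4 14-21 |
Completion: P1=1  P2=6  P3=14  P4=21
Turnaround (C−A): P1=1  P2=1  P3=5  P4=11
Turnaround times: P1=1, P2=1, P3=5, P4=11
Average turnaround = (1+1+5+11) / 4 = 18/4 = 4.50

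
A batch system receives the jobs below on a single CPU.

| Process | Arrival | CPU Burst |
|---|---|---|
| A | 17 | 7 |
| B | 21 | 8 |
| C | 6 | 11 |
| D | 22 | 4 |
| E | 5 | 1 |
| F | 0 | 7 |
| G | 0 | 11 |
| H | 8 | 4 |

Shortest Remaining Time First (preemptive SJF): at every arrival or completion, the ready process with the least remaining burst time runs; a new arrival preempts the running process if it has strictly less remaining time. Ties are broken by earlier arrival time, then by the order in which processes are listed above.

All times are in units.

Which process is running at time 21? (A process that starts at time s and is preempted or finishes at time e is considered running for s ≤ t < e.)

Timeline: | F 0-5 | E 5-6 | F 6-8 | H 8-12 | G 12-23 | D 23-27 | A 27-34 | B 34-42 | C 42-53 |
Completion: A=34  B=42  C=53  D=27  E=6  F=8  G=23  H=12

G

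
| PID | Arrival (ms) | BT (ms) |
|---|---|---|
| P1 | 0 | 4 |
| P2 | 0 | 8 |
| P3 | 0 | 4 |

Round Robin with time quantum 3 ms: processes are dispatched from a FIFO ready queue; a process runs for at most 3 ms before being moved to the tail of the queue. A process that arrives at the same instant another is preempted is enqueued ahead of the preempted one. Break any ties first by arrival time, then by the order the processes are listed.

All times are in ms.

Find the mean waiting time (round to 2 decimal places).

Timeline: | P1 0-3 | P2 3-6 | P3 6-9 | P1 9-10 | P2 10-13 | P3 13-14 | P2 14-16 |
Completion: P1=10  P2=16  P3=14
Waiting times: P1=6, P2=8, P3=10
Average waiting = (6+8+10) / 3 = 24/3 = 8.00

8.00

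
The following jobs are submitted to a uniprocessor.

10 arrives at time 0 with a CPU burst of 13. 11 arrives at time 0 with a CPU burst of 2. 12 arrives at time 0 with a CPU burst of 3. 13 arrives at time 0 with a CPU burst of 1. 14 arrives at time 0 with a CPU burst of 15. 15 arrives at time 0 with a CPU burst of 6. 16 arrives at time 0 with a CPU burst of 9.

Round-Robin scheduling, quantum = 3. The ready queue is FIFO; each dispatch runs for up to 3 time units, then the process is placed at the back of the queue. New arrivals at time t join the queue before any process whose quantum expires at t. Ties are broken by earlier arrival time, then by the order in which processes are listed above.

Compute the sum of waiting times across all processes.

134

Schedule: | 10 0-3 | 11 3-5 | 12 5-8 | 13 8-9 | 14 9-12 | 15 12-15 | 16 15-18 | 10 18-21 | 14 21-24 | 15 24-27 | 16 27-30 | 10 30-33 | 14 33-36 | 16 36-39 | 10 39-42 | 14 42-45 | 10 45-46 | 14 46-49 |
Completion: 10=46  11=5  12=8  13=9  14=49  15=27  16=39
Waiting = turnaround − burst: 10=33, 11=3, 12=5, 13=8, 14=34, 15=21, 16=30
Total waiting = 33 + 3 + 5 + 8 + 34 + 21 + 30 = 134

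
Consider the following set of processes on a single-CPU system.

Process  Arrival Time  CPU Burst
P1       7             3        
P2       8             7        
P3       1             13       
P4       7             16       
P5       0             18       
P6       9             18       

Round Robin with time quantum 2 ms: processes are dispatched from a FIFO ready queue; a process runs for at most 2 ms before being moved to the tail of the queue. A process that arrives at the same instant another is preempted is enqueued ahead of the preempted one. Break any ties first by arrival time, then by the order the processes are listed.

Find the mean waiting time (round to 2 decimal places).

Schedule: | P5 0-2 | P3 2-4 | P5 4-6 | P3 6-8 | P5 8-10 | P1 10-12 | P4 12-14 | P2 14-16 | P3 16-18 | P6 18-20 | P5 20-22 | P1 22-23 | P4 23-25 | P2 25-27 | P3 27-29 | P6 29-31 | P5 31-33 | P4 33-35 | P2 35-37 | P3 37-39 | P6 39-41 | P5 41-43 | P4 43-45 | P2 45-46 | P3 46-48 | P6 48-50 | P5 50-52 | P4 52-54 | P3 54-55 | P6 55-57 | P5 57-59 | P4 59-61 | P6 61-63 | P5 63-65 | P4 65-67 | P6 67-69 | P4 69-71 | P6 71-75 |
Completion: P1=23  P2=46  P3=55  P4=71  P5=65  P6=75
Turnaround (C−A): P1=16  P2=38  P3=54  P4=64  P5=65  P6=66
Waiting times: P1=13, P2=31, P3=41, P4=48, P5=47, P6=48
Average waiting = (13+31+41+48+47+48) / 6 = 228/6 = 38.00

38.00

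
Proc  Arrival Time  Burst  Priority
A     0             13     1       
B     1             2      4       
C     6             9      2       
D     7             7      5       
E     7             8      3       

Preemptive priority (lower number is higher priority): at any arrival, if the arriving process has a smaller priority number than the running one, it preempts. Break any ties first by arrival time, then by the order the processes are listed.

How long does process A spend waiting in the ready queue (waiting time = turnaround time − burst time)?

0

Timeline: | A 0-13 | C 13-22 | E 22-30 | B 30-32 | D 32-39 |
Completion: A=13  B=32  C=22  D=39  E=30
Waiting(A) = turnaround − burst = 13 − 13 = 0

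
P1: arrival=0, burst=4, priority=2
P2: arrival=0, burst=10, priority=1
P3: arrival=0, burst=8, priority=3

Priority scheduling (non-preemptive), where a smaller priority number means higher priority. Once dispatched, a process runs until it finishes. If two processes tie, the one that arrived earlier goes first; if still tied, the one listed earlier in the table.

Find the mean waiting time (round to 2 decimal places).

8.00

Gantt: | P2 0-10 | P1 10-14 | P3 14-22 |
Completion: P1=14  P2=10  P3=22
Waiting times: P1=10, P2=0, P3=14
Average waiting = (10+0+14) / 3 = 24/3 = 8.00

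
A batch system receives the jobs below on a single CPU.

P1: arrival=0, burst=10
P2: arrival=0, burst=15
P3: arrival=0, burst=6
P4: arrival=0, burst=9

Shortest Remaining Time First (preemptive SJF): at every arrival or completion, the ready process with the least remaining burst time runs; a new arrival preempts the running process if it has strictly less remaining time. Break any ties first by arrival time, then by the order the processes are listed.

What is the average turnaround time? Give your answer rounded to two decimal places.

21.50

Gantt: | P3 0-6 | P4 6-15 | P1 15-25 | P2 25-40 |
Completion: P1=25  P2=40  P3=6  P4=15
Turnaround times: P1=25, P2=40, P3=6, P4=15
Average turnaround = (25+40+6+15) / 4 = 86/4 = 21.50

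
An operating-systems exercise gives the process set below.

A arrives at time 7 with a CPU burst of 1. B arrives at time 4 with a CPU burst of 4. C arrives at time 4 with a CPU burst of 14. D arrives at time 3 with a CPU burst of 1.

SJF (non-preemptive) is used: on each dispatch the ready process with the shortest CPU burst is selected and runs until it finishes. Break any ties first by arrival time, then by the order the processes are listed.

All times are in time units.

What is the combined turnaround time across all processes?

Gantt: | idle 0-3 | D 3-4 | B 4-8 | A 8-9 | C 9-23 |
Completion: A=9  B=8  C=23  D=4
Turnaround (C−A): A=2  B=4  C=19  D=1
Turnaround = completion − arrival: A=2, B=4, C=19, D=1
Total turnaround = 2 + 4 + 19 + 1 = 26

26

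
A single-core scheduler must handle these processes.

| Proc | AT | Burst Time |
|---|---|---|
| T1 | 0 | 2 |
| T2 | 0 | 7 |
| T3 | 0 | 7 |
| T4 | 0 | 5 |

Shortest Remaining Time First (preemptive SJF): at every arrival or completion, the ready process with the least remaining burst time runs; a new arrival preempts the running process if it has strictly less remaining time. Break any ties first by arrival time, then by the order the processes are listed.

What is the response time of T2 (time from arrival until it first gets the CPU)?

7

Gantt: | T1 0-2 | T4 2-7 | T2 7-14 | T3 14-21 |
Completion: T1=2  T2=14  T3=21  T4=7
Response(T2) = first start − arrival = 7 − 0 = 7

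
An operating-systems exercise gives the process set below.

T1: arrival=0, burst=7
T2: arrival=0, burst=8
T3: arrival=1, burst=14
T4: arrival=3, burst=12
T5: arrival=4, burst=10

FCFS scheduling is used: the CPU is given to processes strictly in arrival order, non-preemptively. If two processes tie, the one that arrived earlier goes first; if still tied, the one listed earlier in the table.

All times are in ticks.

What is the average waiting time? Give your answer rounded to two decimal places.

Schedule: | T1 0-7 | T2 7-15 | T3 15-29 | T4 29-41 | T5 41-51 |
Completion: T1=7  T2=15  T3=29  T4=41  T5=51
Waiting times: T1=0, T2=7, T3=14, T4=26, T5=37
Average waiting = (0+7+14+26+37) / 5 = 84/5 = 16.80

16.80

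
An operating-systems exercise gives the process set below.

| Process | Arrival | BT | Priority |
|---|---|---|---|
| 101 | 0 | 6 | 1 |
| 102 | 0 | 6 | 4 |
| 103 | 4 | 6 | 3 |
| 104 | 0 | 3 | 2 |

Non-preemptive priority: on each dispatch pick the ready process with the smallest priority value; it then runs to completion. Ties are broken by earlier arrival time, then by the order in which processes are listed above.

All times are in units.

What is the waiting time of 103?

Timeline: | 101 0-6 | 104 6-9 | 103 9-15 | 102 15-21 |
Completion: 101=6  102=21  103=15  104=9
Waiting(103) = turnaround − burst = 11 − 6 = 5

5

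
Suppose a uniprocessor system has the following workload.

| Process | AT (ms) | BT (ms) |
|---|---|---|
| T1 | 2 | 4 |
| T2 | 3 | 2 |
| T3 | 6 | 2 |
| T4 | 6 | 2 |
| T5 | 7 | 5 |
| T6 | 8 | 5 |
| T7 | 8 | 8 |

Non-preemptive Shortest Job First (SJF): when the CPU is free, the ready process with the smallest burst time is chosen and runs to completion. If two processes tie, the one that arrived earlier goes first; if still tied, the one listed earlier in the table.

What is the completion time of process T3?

10

Schedule: | idle 0-2 | T1 2-6 | T2 6-8 | T3 8-10 | T4 10-12 | T5 12-17 | T6 17-22 | T7 22-30 |
Completion: T1=6  T2=8  T3=10  T4=12  T5=17  T6=22  T7=30
Turnaround (C−A): T1=4  T2=5  T3=4  T4=6  T5=10  T6=14  T7=22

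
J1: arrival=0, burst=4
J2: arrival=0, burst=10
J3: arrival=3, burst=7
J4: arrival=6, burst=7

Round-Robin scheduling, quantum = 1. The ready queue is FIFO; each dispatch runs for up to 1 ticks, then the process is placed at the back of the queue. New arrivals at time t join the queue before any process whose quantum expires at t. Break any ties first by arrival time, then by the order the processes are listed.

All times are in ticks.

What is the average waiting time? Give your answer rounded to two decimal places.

13.00

Timeline: | J1 0-1 | J2 1-2 | J1 2-3 | J2 3-4 | J3 4-5 | J1 5-6 | J2 6-7 | J3 7-8 | J4 8-9 | J1 9-10 | J2 10-11 | J3 11-12 | J4 12-13 | J2 13-14 | J3 14-15 | J4 15-16 | J2 16-17 | J3 17-18 | J4 18-19 | J2 19-20 | J3 20-21 | J4 21-22 | J2 22-23 | J3 23-24 | J4 24-25 | J2 25-26 | J4 26-27 | J2 27-28 |
Completion: J1=10  J2=28  J3=24  J4=27
Turnaround (C−A): J1=10  J2=28  J3=21  J4=21
Waiting times: J1=6, J2=18, J3=14, J4=14
Average waiting = (6+18+14+14) / 4 = 52/4 = 13.00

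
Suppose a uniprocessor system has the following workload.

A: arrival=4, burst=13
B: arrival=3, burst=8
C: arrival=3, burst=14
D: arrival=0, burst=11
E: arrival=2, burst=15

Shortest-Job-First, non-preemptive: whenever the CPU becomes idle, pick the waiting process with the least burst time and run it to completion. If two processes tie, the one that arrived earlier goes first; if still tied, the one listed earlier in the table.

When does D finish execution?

Gantt: | D 0-11 | B 11-19 | A 19-32 | C 32-46 | E 46-61 |
Completion: A=32  B=19  C=46  D=11  E=61

11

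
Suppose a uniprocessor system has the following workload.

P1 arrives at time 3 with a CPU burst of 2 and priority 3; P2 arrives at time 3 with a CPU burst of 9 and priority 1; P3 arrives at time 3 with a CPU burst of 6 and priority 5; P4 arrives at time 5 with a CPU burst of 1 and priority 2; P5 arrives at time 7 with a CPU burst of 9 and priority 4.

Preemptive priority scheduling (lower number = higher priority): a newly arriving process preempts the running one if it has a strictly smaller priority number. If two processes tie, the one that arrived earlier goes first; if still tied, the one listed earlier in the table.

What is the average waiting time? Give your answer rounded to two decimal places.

9.20

Gantt: | idle 0-3 | P2 3-12 | P4 12-13 | P1 13-15 | P5 15-24 | P3 24-30 |
Completion: P1=15  P2=12  P3=30  P4=13  P5=24
Turnaround (C−A): P1=12  P2=9  P3=27  P4=8  P5=17
Waiting times: P1=10, P2=0, P3=21, P4=7, P5=8
Average waiting = (10+0+21+7+8) / 5 = 46/5 = 9.20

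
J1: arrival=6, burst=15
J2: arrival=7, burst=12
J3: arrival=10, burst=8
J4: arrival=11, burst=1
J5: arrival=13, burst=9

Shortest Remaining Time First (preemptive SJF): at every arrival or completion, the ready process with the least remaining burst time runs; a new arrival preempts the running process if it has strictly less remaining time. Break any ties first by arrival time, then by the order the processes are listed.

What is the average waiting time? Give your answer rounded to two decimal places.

Timeline: | idle 0-6 | J1 6-7 | J2 7-10 | J3 10-11 | J4 11-12 | J3 12-19 | J2 19-28 | J5 28-37 | J1 37-51 |
Completion: J1=51  J2=28  J3=19  J4=12  J5=37
Waiting times: J1=30, J2=9, J3=1, J4=0, J5=15
Average waiting = (30+9+1+0+15) / 5 = 55/5 = 11.00

11.00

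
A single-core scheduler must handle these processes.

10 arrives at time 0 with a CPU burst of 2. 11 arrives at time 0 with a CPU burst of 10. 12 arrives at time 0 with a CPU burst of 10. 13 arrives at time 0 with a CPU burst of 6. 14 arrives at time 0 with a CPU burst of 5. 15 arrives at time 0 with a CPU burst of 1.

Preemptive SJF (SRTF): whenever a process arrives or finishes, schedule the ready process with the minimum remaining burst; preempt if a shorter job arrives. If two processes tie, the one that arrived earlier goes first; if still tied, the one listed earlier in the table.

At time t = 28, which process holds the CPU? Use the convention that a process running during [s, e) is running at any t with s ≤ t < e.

Gantt: | 15 0-1 | 10 1-3 | 14 3-8 | 13 8-14 | 11 14-24 | 12 24-34 |
Completion: 10=3  11=24  12=34  13=14  14=8  15=1
Turnaround (C−A): 10=3  11=24  12=34  13=14  14=8  15=1

12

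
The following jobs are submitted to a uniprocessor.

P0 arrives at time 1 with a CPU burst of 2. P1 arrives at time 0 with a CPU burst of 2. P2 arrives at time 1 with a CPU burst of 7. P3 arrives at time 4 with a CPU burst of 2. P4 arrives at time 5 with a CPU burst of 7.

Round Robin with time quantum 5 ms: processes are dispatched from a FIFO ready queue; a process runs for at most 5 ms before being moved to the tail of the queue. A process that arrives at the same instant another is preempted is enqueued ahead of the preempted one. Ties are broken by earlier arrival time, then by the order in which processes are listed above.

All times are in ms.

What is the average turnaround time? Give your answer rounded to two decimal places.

8.80

Gantt: | P1 0-2 | P0 2-4 | P2 4-9 | P3 9-11 | P4 11-16 | P2 16-18 | P4 18-20 |
Completion: P0=4  P1=2  P2=18  P3=11  P4=20
Turnaround (C−A): P0=3  P1=2  P2=17  P3=7  P4=15
Turnaround times: P0=3, P1=2, P2=17, P3=7, P4=15
Average turnaround = (3+2+17+7+15) / 5 = 44/5 = 8.80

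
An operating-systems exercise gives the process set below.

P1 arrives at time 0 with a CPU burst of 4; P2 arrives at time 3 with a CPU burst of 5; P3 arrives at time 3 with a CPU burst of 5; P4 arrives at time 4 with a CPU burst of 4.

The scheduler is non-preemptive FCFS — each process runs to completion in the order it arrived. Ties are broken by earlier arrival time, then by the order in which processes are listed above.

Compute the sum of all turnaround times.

Schedule: | P1 0-4 | P2 4-9 | P3 9-14 | P4 14-18 |
Completion: P1=4  P2=9  P3=14  P4=18
Turnaround = completion − arrival: P1=4, P2=6, P3=11, P4=14
Total turnaround = 4 + 6 + 11 + 14 = 35

35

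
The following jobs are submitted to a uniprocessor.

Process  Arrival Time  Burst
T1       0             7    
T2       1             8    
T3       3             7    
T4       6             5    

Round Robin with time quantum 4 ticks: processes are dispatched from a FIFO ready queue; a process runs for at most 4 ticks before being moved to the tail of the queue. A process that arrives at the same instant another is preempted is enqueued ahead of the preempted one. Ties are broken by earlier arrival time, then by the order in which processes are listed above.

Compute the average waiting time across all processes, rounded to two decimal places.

13.50

Timeline: | T1 0-4 | T2 4-8 | T3 8-12 | T1 12-15 | T4 15-19 | T2 19-23 | T3 23-26 | T4 26-27 |
Completion: T1=15  T2=23  T3=26  T4=27
Waiting times: T1=8, T2=14, T3=16, T4=16
Average waiting = (8+14+16+16) / 4 = 54/4 = 13.50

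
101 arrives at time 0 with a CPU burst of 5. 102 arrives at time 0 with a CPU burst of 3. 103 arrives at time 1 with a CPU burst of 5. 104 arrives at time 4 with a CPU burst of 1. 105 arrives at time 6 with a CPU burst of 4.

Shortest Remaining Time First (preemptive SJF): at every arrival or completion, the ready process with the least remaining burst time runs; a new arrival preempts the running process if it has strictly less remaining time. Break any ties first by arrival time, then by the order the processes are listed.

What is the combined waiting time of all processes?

Timeline: | 102 0-3 | 101 3-4 | 104 4-5 | 101 5-9 | 105 9-13 | 103 13-18 |
Completion: 101=9  102=3  103=18  104=5  105=13
Waiting = turnaround − burst: 101=4, 102=0, 103=12, 104=0, 105=3
Total waiting = 4 + 0 + 12 + 0 + 3 = 19

19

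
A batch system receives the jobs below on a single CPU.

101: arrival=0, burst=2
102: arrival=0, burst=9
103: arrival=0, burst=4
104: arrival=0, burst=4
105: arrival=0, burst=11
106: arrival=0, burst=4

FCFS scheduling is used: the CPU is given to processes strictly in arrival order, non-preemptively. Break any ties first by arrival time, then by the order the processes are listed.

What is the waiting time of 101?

0

Timeline: | 101 0-2 | 102 2-11 | 103 11-15 | 104 15-19 | 105 19-30 | 106 30-34 |
Completion: 101=2  102=11  103=15  104=19  105=30  106=34
Waiting(101) = turnaround − burst = 2 − 2 = 0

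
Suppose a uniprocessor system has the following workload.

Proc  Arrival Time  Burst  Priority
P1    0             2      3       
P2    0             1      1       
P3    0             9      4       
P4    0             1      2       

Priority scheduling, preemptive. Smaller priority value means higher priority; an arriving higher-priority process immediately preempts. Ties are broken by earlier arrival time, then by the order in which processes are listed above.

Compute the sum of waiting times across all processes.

Timeline: | P2 0-1 | P4 1-2 | P1 2-4 | P3 4-13 |
Completion: P1=4  P2=1  P3=13  P4=2
Turnaround (C−A): P1=4  P2=1  P3=13  P4=2
Waiting = turnaround − burst: P1=2, P2=0, P3=4, P4=1
Total waiting = 2 + 0 + 4 + 1 = 7

7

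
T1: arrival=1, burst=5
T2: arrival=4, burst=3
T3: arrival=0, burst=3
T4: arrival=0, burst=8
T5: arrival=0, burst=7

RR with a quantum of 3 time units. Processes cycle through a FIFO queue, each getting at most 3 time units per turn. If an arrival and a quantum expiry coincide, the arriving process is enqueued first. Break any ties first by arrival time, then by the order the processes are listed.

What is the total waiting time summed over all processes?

61

Schedule: | T3 0-3 | T4 3-6 | T5 6-9 | T1 9-12 | T2 12-15 | T4 15-18 | T5 18-21 | T1 21-23 | T4 23-25 | T5 25-26 |
Completion: T1=23  T2=15  T3=3  T4=25  T5=26
Waiting = turnaround − burst: T1=17, T2=8, T3=0, T4=17, T5=19
Total waiting = 17 + 8 + 0 + 17 + 19 = 61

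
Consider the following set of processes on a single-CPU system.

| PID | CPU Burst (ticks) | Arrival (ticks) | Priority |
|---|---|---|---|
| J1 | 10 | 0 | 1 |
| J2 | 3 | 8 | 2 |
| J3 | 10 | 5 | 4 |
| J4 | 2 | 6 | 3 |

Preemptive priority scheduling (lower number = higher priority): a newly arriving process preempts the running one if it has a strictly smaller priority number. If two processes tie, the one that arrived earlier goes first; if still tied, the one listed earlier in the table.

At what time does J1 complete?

10

Timeline: | J1 0-10 | J2 10-13 | J4 13-15 | J3 15-25 |
Completion: J1=10  J2=13  J3=25  J4=15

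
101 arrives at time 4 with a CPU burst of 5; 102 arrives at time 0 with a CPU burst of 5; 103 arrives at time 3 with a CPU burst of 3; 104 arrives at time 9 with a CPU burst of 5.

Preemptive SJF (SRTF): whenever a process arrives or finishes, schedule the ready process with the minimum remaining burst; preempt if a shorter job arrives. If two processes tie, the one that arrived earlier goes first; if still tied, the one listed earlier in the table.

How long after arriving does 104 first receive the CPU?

4

Gantt: | 102 0-5 | 103 5-8 | 101 8-13 | 104 13-18 |
Completion: 101=13  102=5  103=8  104=18
Response(104) = first start − arrival = 13 − 9 = 4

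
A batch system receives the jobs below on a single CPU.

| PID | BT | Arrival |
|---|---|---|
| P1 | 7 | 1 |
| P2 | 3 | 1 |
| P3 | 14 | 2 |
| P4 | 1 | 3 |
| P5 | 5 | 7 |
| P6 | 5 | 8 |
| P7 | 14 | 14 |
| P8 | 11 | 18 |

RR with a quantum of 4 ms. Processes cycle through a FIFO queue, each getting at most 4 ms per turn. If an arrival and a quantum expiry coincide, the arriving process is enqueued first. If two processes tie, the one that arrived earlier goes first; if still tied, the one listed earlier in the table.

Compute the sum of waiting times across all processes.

Gantt: | idle 0-1 | P1 1-5 | P2 5-8 | P3 8-12 | P4 12-13 | P1 13-16 | P5 16-20 | P6 20-24 | P3 24-28 | P7 28-32 | P8 32-36 | P5 36-37 | P6 37-38 | P3 38-42 | P7 42-46 | P8 46-50 | P3 50-52 | P7 52-56 | P8 56-59 | P7 59-61 |
Completion: P1=16  P2=8  P3=52  P4=13  P5=37  P6=38  P7=61  P8=59
Turnaround (C−A): P1=15  P2=7  P3=50  P4=10  P5=30  P6=30  P7=47  P8=41
Waiting = turnaround − burst: P1=8, P2=4, P3=36, P4=9, P5=25, P6=25, P7=33, P8=30
Total waiting = 8 + 4 + 36 + 9 + 25 + 25 + 33 + 30 = 170

170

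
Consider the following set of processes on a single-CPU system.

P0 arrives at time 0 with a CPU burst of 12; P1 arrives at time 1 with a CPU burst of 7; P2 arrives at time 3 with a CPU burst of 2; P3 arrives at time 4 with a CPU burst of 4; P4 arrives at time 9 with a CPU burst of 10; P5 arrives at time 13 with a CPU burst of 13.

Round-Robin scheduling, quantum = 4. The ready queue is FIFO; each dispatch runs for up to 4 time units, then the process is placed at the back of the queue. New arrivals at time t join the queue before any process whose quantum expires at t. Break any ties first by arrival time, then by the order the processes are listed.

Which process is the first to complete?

Schedule: | P0 0-4 | P1 4-8 | P2 8-10 | P3 10-14 | P0 14-18 | P1 18-21 | P4 21-25 | P5 25-29 | P0 29-33 | P4 33-37 | P5 37-41 | P4 41-43 | P5 43-48 |
Completion: P0=33  P1=21  P2=10  P3=14  P4=43  P5=48
Turnaround (C−A): P0=33  P1=20  P2=7  P3=10  P4=34  P5=35
Finish order: P2 → P3 → P1 → P0 → P4 → P5

P2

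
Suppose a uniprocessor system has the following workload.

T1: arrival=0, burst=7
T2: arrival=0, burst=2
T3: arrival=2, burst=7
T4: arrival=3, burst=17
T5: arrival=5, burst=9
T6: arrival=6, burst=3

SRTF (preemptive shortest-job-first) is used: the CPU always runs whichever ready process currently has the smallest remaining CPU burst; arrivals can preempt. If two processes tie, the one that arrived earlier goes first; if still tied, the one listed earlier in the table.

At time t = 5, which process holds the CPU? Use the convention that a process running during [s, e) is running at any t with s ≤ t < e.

T1

Gantt: | T2 0-2 | T1 2-9 | T6 9-12 | T3 12-19 | T5 19-28 | T4 28-45 |
Completion: T1=9  T2=2  T3=19  T4=45  T5=28  T6=12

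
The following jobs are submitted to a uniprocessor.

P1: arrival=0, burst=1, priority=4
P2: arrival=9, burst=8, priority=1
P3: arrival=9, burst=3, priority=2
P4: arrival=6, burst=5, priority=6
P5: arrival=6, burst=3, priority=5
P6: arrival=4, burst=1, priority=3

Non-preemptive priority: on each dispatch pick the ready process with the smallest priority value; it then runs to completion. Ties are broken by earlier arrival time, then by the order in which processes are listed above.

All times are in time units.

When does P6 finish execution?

5

Timeline: | P1 0-1 | idle 1-4 | P6 4-5 | idle 5-6 | P5 6-9 | P2 9-17 | P3 17-20 | P4 20-25 |
Completion: P1=1  P2=17  P3=20  P4=25  P5=9  P6=5
Turnaround (C−A): P1=1  P2=8  P3=11  P4=19  P5=3  P6=1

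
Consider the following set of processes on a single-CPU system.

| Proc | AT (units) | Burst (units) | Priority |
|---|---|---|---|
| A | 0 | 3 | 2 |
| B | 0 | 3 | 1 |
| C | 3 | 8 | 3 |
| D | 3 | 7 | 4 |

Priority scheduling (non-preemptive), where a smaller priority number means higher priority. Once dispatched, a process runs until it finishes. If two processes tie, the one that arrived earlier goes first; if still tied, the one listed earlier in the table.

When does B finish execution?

Gantt: | B 0-3 | A 3-6 | C 6-14 | D 14-21 |
Completion: A=6  B=3  C=14  D=21
Turnaround (C−A): A=6  B=3  C=11  D=18

3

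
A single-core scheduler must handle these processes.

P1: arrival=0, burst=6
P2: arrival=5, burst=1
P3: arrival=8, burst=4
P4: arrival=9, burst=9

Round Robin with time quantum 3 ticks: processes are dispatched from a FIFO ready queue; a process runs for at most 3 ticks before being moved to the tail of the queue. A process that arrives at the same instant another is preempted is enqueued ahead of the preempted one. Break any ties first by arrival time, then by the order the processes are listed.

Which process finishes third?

P3

Timeline: | P1 0-6 | P2 6-7 | idle 7-8 | P3 8-11 | P4 11-14 | P3 14-15 | P4 15-21 |
Completion: P1=6  P2=7  P3=15  P4=21
Finish order: P1 → P2 → P3 → P4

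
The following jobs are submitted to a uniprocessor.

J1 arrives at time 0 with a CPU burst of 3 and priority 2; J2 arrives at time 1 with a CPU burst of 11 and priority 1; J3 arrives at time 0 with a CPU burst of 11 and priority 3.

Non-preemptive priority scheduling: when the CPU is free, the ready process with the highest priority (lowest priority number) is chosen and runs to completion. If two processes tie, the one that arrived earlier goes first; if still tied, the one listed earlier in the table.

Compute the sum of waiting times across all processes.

16

Gantt: | J1 0-3 | J2 3-14 | J3 14-25 |
Completion: J1=3  J2=14  J3=25
Turnaround (C−A): J1=3  J2=13  J3=25
Waiting = turnaround − burst: J1=0, J2=2, J3=14
Total waiting = 0 + 2 + 14 = 16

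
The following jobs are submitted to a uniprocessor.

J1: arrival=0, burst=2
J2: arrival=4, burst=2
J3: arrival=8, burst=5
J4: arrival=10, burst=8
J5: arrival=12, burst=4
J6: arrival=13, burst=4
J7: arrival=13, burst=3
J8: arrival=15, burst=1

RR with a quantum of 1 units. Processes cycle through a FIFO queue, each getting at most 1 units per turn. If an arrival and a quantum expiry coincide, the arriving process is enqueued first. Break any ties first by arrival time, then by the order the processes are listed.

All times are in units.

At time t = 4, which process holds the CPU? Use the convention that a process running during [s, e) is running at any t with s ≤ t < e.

J2

Gantt: | J1 0-2 | idle 2-4 | J2 4-6 | idle 6-8 | J3 8-10 | J4 10-11 | J3 11-12 | J4 12-13 | J5 13-14 | J3 14-15 | J6 15-16 | J7 16-17 | J4 17-18 | J5 18-19 | J8 19-20 | J3 20-21 | J6 21-22 | J7 22-23 | J4 23-24 | J5 24-25 | J6 25-26 | J7 26-27 | J4 27-28 | J5 28-29 | J6 29-30 | J4 30-33 |
Completion: J1=2  J2=6  J3=21  J4=33  J5=29  J6=30  J7=27  J8=20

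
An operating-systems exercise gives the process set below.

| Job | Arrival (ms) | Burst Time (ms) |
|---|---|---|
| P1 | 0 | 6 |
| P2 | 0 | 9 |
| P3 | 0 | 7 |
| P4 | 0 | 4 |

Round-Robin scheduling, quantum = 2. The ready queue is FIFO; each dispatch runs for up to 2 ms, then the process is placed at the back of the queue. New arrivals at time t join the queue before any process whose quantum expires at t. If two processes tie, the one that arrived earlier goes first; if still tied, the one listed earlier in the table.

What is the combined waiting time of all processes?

59

Schedule: | P1 0-2 | P2 2-4 | P3 4-6 | P4 6-8 | P1 8-10 | P2 10-12 | P3 12-14 | P4 14-16 | P1 16-18 | P2 18-20 | P3 20-22 | P2 22-24 | P3 24-25 | P2 25-26 |
Completion: P1=18  P2=26  P3=25  P4=16
Waiting = turnaround − burst: P1=12, P2=17, P3=18, P4=12
Total waiting = 12 + 17 + 18 + 12 = 59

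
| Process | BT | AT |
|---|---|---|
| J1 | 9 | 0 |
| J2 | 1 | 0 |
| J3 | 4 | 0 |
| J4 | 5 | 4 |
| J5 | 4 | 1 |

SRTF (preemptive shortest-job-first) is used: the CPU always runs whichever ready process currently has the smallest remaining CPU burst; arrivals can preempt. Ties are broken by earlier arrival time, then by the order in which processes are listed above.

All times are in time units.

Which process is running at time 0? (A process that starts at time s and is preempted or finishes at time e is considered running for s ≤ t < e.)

J2

Gantt: | J2 0-1 | J3 1-5 | J5 5-9 | J4 9-14 | J1 14-23 |
Completion: J1=23  J2=1  J3=5  J4=14  J5=9
Turnaround (C−A): J1=23  J2=1  J3=5  J4=10  J5=8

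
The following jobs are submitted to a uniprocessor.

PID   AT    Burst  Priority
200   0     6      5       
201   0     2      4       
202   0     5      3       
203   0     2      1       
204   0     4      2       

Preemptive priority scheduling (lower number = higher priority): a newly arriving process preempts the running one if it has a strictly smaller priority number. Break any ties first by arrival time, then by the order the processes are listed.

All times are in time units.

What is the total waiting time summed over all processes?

32

Schedule: | 203 0-2 | 204 2-6 | 202 6-11 | 201 11-13 | 200 13-19 |
Completion: 200=19  201=13  202=11  203=2  204=6
Waiting = turnaround − burst: 200=13, 201=11, 202=6, 203=0, 204=2
Total waiting = 13 + 11 + 6 + 0 + 2 = 32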